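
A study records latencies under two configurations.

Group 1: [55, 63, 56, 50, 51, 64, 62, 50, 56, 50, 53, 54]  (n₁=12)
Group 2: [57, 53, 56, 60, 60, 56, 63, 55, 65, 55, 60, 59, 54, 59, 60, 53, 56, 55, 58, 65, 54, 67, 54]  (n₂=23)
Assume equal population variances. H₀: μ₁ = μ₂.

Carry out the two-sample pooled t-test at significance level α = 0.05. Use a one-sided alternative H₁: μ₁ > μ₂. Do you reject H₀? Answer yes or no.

reject H₀: no

x̄₁=55.333, s₁=5.140, n₁=12
x̄₂=58.000, s₂=4.045, n₂=23
s_p² = [11·5.140² + 22·4.045²]/33 = 19.7172
SE = √(s_p²·(1/12+1/23)) = 1.5813
t = (55.333−58.000)/1.5813 = -1.6864
df = 33
p-value (one-sided, H₁ greater) = 0.94943
At α=0.05: p ≥ α → fail to reject H₀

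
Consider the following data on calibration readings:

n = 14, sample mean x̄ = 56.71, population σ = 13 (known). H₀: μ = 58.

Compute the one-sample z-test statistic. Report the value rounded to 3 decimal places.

test statistic = -0.371

SE = σ/√n = 13/√14 = 3.4744
z = (x̄−μ₀)/SE = (56.71−58)/3.4744 = -0.3713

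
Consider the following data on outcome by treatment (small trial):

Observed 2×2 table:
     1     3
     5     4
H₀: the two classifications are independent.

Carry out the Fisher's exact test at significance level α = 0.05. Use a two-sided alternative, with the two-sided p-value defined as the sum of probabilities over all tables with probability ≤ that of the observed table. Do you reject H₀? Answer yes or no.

reject H₀: no

Margins: r₁=4, r₂=9, c₁=6, c₂=7, n=13
p_obs = C(4,1)·C(9,5)/C(13,6); sum pmf over tables with pmf ≤ p_obs
p-value (two-sided) = 0.55944
At α=0.05: p ≥ α → fail to reject H₀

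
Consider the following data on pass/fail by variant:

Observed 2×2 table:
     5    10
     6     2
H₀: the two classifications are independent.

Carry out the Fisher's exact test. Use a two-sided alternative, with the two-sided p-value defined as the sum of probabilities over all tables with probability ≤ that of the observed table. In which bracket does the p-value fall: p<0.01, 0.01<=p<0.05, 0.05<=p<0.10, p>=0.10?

p-value bracket: 0.05<=p<0.10

Margins: r₁=15, r₂=8, c₁=11, c₂=12, n=23
p_obs = C(15,5)·C(8,6)/C(23,11); sum pmf over tables with pmf ≤ p_obs
p-value (two-sided) = 0.08938
→ bracket: 0.05<=p<0.10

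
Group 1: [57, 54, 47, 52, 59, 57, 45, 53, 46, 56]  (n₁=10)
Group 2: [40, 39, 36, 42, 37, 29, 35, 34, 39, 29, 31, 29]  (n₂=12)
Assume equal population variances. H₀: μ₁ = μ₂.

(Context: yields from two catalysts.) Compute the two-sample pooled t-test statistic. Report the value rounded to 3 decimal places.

x̄₁=52.600, s₁=5.016, n₁=10
x̄₂=35.000, s₂=4.632, n₂=12
s_p² = [9·5.016² + 11·4.632²]/20 = 23.1200
SE = √(s_p²·(1/10+1/12)) = 2.0588
t = (52.600−35.000)/2.0588 = 8.5487
df = 20

test statistic = 8.549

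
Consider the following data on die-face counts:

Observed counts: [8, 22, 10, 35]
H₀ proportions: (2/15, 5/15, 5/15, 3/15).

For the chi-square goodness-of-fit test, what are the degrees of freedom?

degrees of freedom = 3

df = k − 1 = 4 − 1 = 3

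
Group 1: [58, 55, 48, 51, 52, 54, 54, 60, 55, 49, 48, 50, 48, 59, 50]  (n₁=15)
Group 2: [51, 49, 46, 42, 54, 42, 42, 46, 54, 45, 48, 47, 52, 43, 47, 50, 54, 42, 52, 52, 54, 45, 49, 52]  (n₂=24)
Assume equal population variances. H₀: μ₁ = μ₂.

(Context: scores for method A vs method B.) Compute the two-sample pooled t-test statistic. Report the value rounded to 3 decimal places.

test statistic = 3.246

x̄₁=52.733, s₁=4.079, n₁=15
x̄₂=48.250, s₂=4.266, n₂=24
s_p² = [14·4.079² + 23·4.266²]/37 = 17.6063
SE = √(s_p²·(1/15+1/24)) = 1.3811
t = (52.733−48.250)/1.3811 = 3.2463
df = 37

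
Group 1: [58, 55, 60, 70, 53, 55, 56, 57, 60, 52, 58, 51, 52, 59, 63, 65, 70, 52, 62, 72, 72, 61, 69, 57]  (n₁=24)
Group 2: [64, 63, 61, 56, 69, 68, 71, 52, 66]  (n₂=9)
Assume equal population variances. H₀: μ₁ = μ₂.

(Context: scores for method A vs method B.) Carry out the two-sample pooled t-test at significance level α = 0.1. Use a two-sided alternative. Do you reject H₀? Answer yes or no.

reject H₀: no

x̄₁=59.958, s₁=6.669, n₁=24
x̄₂=63.333, s₂=6.205, n₂=9
s_p² = [23·6.669² + 8·6.205²]/31 = 42.9341
SE = √(s_p²·(1/24+1/9)) = 2.5611
t = (59.958−63.333)/2.5611 = -1.3178
df = 31
p-value (two-sided) = 0.19723
At α=0.1: p ≥ α → fail to reject H₀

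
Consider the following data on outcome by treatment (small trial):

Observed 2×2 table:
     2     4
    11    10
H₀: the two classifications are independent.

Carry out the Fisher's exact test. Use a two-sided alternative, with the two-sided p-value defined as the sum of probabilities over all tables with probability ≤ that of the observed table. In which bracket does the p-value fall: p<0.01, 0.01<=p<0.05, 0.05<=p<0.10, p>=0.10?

p-value bracket: p>=0.10

Margins: r₁=6, r₂=21, c₁=13, c₂=14, n=27
p_obs = C(6,2)·C(21,11)/C(27,13); sum pmf over tables with pmf ≤ p_obs
p-value (two-sided) = 0.64831
→ bracket: p>=0.10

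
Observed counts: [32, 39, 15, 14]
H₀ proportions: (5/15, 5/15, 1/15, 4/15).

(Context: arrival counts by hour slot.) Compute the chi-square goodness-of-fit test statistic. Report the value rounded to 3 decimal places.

test statistic = 17.450

n = 100; E_i = n·p_i = [33.33, 33.33, 6.67, 26.67]
χ² = (32−33.33)²/33.33 + (39−33.33)²/33.33 + (15−6.67)²/6.67 + (14−26.67)²/26.67 = 17.4500
df = 3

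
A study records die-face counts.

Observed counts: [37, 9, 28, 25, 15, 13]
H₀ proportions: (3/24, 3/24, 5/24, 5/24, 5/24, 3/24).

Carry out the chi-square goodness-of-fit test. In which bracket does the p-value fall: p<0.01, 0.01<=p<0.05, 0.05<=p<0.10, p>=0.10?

n = 127; E_i = n·p_i = [15.88, 15.88, 26.46, 26.46, 26.46, 15.88]
χ² = (37−15.88)²/15.88 + (9−15.88)²/15.88 + (28−26.46)²/26.46 + (25−26.46)²/26.46 + (15−26.46)²/26.46 + (13−15.88)²/15.88 = 36.7417
df = 5
p-value (upper-tail) = 0.00000
→ bracket: p<0.01

p-value bracket: p<0.01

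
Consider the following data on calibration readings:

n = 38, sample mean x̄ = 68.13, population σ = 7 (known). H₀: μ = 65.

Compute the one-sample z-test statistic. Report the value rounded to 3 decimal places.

SE = σ/√n = 7/√38 = 1.1355
z = (x̄−μ₀)/SE = (68.13−65)/1.1355 = 2.7564

test statistic = 2.756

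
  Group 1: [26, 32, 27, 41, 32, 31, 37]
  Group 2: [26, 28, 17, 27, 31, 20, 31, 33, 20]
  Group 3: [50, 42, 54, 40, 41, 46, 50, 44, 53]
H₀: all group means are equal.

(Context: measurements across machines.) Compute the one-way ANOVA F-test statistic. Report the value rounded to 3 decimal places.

Group means [32.29, 25.89, 46.67], grand mean 35.160
SSB = Σnᵢ(x̄ᵢ−x̄)² = 2023.043; SSW = ΣΣ(x−x̄ᵢ)² = 646.317
MSB = 2023.043/2 = 1011.5213; MSW = 646.317/22 = 29.3781
F = MSB/MSW = 34.4312
df = (2, 22)

test statistic = 34.431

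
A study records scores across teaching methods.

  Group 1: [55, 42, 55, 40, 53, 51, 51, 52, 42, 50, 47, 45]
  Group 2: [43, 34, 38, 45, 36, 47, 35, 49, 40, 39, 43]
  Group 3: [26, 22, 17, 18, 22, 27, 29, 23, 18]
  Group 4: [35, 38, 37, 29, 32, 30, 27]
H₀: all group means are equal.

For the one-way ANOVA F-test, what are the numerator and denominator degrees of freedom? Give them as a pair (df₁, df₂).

k = 4 groups, N = 39 total
df = (k−1, N−k) = (4−1, 39−4) = (3, 35)

degrees of freedom = [3, 35]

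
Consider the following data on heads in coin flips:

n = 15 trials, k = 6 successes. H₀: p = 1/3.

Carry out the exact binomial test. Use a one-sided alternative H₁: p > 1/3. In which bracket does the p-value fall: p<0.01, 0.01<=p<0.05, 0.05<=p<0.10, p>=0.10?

p-value bracket: p>=0.10

Exact binomial: n=15, k=6, p₀=1/3=0.3333
P(X≥6) from Σ C(n,i)·p₀^i·(1−p₀)^(n−i)
p-value (one-sided, H₁ greater) = 0.38163
→ bracket: p>=0.10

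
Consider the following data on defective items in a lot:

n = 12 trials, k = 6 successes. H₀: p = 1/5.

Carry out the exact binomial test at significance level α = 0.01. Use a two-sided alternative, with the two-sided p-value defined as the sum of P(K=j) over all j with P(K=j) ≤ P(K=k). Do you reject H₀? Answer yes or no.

Exact binomial: n=12, k=6, p₀=1/5=0.2000
P(X=j) = C(n,j)·p₀^j·(1−p₀)^(n−j); p = Σ P(X=j) over j with P(X=j) ≤ P(X=6)
p-value (two-sided) = 0.01941
At α=0.01: p ≥ α → fail to reject H₀

reject H₀: no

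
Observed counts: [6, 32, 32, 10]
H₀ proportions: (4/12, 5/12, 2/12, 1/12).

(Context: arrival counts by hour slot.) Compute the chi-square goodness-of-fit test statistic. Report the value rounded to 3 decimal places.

n = 80; E_i = n·p_i = [26.67, 33.33, 13.33, 6.67]
χ² = (6−26.67)²/26.67 + (32−33.33)²/33.33 + (32−13.33)²/13.33 + (10−6.67)²/6.67 = 43.8700
df = 3

test statistic = 43.870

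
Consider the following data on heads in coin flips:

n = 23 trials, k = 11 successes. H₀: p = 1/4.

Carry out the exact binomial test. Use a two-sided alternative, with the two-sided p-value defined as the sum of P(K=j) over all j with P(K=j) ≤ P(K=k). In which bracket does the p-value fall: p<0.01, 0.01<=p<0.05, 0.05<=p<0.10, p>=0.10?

p-value bracket: 0.01<=p<0.05

Exact binomial: n=23, k=11, p₀=1/4=0.2500
P(X=j) = C(n,j)·p₀^j·(1−p₀)^(n−j); p = Σ P(X=j) over j with P(X=j) ≤ P(X=11)
p-value (two-sided) = 0.01620
→ bracket: 0.01<=p<0.05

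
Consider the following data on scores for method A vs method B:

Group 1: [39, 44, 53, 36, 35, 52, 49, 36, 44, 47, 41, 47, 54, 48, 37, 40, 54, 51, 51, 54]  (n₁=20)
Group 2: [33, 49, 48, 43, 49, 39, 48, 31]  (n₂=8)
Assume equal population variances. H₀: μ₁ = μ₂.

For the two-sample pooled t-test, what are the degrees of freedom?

degrees of freedom = 26

df = n₁ + n₂ − 2 = 20 + 8 − 2 = 26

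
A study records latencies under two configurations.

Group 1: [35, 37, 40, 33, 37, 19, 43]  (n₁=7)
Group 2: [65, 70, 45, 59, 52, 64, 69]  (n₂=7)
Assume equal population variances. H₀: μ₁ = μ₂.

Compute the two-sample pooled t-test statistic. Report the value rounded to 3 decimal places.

x̄₁=34.857, s₁=7.712, n₁=7
x̄₂=60.571, s₂=9.217, n₂=7
s_p² = [6·7.712² + 6·9.217²]/12 = 72.2143
SE = √(s_p²·(1/7+1/7)) = 4.5423
t = (34.857−60.571)/4.5423 = -5.6610
df = 12

test statistic = -5.661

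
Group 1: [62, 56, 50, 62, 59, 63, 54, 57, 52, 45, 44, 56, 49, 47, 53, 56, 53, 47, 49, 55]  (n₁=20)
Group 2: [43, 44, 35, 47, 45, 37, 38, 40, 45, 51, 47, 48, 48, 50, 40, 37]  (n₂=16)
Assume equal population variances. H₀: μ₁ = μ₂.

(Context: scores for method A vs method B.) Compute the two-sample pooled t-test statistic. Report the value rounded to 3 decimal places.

test statistic = 5.558

x̄₁=53.450, s₁=5.624, n₁=20
x̄₂=43.438, s₂=5.033, n₂=16
s_p² = [19·5.624² + 15·5.033²]/34 = 28.8496
SE = √(s_p²·(1/20+1/16)) = 1.8016
t = (53.450−43.438)/1.8016 = 5.5577
df = 34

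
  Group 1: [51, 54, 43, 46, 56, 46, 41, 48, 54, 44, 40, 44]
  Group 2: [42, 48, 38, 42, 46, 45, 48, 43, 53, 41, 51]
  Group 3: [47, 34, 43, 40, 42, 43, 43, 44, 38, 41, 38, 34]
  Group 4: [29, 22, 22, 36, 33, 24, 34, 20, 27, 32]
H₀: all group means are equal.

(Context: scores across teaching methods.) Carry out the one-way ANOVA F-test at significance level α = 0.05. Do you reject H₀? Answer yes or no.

reject H₀: yes

Group means [47.25, 45.18, 40.58, 27.90], grand mean 40.667
SSB = Σnᵢ(x̄ᵢ−x̄)² = 2374.297; SSW = ΣΣ(x−x̄ᵢ)² = 989.703
MSB = 2374.297/3 = 791.4323; MSW = 989.703/41 = 24.1391
F = MSB/MSW = 32.7863
df = (3, 41)
p-value (upper-tail) = 0.00000
At α=0.05: p < α → reject H₀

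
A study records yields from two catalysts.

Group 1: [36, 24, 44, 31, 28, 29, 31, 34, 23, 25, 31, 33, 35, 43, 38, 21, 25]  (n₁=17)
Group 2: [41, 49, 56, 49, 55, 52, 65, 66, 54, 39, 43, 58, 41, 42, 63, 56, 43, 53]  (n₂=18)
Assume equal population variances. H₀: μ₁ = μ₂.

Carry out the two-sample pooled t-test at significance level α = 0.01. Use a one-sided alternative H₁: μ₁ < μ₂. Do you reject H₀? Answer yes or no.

reject H₀: yes

x̄₁=31.235, s₁=6.676, n₁=17
x̄₂=51.389, s₂=8.583, n₂=18
s_p² = [16·6.676² + 17·8.583²]/33 = 59.5557
SE = √(s_p²·(1/17+1/18)) = 2.6100
t = (31.235−51.389)/2.6100 = -7.7218
df = 33
p-value (one-sided, H₁ less) = 0.00000
At α=0.01: p < α → reject H₀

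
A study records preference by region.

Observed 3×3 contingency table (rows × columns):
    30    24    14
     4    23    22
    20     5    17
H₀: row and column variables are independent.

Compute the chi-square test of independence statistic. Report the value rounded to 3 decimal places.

test statistic = 28.628

Row totals [68, 49, 42], col totals [54, 52, 53], n=159
χ² = (30−23.09)²/23.09 + (24−22.24)²/22.24 + (14−22.67)²/22.67 + (4−16.64)²/16.64 + (23−16.03)²/16.03 + (22−16.33)²/16.33 + (20−14.26)²/14.26 + (5−13.74)²/13.74 + (17−14.00)²/14.00 = 28.6280
df = 4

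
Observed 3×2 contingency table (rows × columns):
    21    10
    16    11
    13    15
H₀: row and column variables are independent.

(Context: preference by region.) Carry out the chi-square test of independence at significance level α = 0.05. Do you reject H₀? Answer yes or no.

Row totals [31, 27, 28], col totals [50, 36], n=86
χ² = (21−18.02)²/18.02 + (10−12.98)²/12.98 + (16−15.70)²/15.70 + (11−11.30)²/11.30 + (13−16.28)²/16.28 + (15−11.72)²/11.72 = 2.7662
df = 2
p-value (upper-tail) = 0.25079
At α=0.05: p ≥ α → fail to reject H₀

reject H₀: no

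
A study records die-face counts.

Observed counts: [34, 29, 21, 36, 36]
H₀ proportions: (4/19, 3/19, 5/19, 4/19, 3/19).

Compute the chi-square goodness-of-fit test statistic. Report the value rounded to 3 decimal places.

test statistic = 16.161

n = 156; E_i = n·p_i = [32.84, 24.63, 41.05, 32.84, 24.63]
χ² = (34−32.84)²/32.84 + (29−24.63)²/24.63 + (21−41.05)²/41.05 + (36−32.84)²/32.84 + (36−24.63)²/24.63 = 16.1611
df = 4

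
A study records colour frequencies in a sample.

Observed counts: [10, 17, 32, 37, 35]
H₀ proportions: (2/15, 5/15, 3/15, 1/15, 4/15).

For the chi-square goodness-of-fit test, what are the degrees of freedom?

degrees of freedom = 4

df = k − 1 = 5 − 1 = 4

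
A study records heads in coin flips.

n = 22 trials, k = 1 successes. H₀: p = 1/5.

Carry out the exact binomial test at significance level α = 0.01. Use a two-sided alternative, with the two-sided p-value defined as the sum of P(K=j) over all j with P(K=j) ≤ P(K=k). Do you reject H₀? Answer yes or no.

Exact binomial: n=22, k=1, p₀=1/5=0.2000
P(X=j) = C(n,j)·p₀^j·(1−p₀)^(n−j); p = Σ P(X=j) over j with P(X=j) ≤ P(X=1)
p-value (two-sided) = 0.10411
At α=0.01: p ≥ α → fail to reject H₀

reject H₀: no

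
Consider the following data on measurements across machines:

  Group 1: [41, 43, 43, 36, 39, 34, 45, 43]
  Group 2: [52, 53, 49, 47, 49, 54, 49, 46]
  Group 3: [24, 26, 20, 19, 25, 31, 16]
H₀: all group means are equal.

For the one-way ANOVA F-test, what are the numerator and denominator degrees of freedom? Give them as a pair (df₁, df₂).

k = 3 groups, N = 23 total
df = (k−1, N−k) = (3−1, 23−3) = (2, 20)

degrees of freedom = [2, 20]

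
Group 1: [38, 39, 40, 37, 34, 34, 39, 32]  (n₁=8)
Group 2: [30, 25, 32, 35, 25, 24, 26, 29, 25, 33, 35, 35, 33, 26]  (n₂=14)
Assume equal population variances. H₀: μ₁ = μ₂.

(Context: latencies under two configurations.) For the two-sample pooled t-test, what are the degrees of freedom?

degrees of freedom = 20

df = n₁ + n₂ − 2 = 8 + 14 − 2 = 20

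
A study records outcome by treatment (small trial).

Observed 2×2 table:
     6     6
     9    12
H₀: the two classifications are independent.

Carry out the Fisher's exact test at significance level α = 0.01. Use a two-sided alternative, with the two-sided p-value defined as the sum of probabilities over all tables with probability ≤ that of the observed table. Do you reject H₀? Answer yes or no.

reject H₀: no

Margins: r₁=12, r₂=21, c₁=15, c₂=18, n=33
p_obs = C(12,6)·C(21,9)/C(33,15); sum pmf over tables with pmf ≤ p_obs
p-value (two-sided) = 0.73066
At α=0.01: p ≥ α → fail to reject H₀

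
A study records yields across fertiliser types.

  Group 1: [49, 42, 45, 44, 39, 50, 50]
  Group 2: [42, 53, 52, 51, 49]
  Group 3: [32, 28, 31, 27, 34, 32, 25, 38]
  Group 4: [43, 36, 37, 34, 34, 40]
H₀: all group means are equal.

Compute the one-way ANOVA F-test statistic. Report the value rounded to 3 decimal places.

Group means [45.57, 49.40, 30.88, 37.33], grand mean 39.885
SSB = Σnᵢ(x̄ᵢ−x̄)² = 1367.531; SSW = ΣΣ(x−x̄ᵢ)² = 371.123
MSB = 1367.531/3 = 455.8437; MSW = 371.123/22 = 16.8692
F = MSB/MSW = 27.0222
df = (3, 22)

test statistic = 27.022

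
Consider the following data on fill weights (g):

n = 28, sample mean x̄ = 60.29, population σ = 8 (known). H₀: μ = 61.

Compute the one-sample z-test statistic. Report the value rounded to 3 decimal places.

test statistic = -0.470

SE = σ/√n = 8/√28 = 1.5119
z = (x̄−μ₀)/SE = (60.29−61)/1.5119 = -0.4696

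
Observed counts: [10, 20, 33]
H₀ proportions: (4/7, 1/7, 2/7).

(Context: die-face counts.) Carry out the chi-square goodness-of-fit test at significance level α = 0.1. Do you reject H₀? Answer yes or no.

reject H₀: yes

n = 63; E_i = n·p_i = [36.00, 9.00, 18.00]
χ² = (10−36.00)²/36.00 + (20−9.00)²/9.00 + (33−18.00)²/18.00 = 44.7222
df = 2
p-value (upper-tail) = 0.00000
At α=0.1: p < α → reject H₀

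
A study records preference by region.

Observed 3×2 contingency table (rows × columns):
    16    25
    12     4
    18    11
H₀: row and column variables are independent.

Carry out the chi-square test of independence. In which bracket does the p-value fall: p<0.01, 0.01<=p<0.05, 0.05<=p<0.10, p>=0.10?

Row totals [41, 16, 29], col totals [46, 40], n=86
χ² = (16−21.93)²/21.93 + (25−19.07)²/19.07 + (12−8.56)²/8.56 + (4−7.44)²/7.44 + (18−15.51)²/15.51 + (11−13.49)²/13.49 = 7.2821
df = 2
p-value (upper-tail) = 0.02622
→ bracket: 0.01<=p<0.05

p-value bracket: 0.01<=p<0.05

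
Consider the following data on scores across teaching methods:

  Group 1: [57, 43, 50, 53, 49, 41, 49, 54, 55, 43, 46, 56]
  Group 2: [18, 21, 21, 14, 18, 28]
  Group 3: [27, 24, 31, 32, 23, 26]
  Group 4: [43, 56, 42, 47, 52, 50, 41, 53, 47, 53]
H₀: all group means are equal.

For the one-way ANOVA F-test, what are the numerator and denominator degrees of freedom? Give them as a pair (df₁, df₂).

degrees of freedom = [3, 30]

k = 4 groups, N = 34 total
df = (k−1, N−k) = (4−1, 34−4) = (3, 30)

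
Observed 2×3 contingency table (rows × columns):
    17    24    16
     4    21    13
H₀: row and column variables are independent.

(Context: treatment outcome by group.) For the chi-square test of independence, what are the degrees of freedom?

df = (r−1)(c−1) = (2−1)·(3−1) = 2

degrees of freedom = 2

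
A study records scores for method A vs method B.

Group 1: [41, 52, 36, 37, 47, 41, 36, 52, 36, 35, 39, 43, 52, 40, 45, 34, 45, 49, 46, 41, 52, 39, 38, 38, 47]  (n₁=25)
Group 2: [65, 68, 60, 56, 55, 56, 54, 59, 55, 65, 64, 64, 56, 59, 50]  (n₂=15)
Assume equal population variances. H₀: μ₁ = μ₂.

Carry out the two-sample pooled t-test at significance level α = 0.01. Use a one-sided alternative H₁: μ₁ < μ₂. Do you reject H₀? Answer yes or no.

reject H₀: yes

x̄₁=42.440, s₁=5.888, n₁=25
x̄₂=59.067, s₂=5.133, n₂=15
s_p² = [24·5.888² + 14·5.133²]/38 = 31.6077
SE = √(s_p²·(1/25+1/15)) = 1.8362
t = (42.440−59.067)/1.8362 = -9.0551
df = 38
p-value (one-sided, H₁ less) = 0.00000
At α=0.01: p < α → reject H₀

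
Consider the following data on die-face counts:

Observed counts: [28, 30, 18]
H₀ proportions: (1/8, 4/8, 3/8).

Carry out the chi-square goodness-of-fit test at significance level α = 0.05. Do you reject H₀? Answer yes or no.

n = 76; E_i = n·p_i = [9.50, 38.00, 28.50]
χ² = (28−9.50)²/9.50 + (30−38.00)²/38.00 + (18−28.50)²/28.50 = 41.5789
df = 2
p-value (upper-tail) = 0.00000
At α=0.05: p < α → reject H₀

reject H₀: yes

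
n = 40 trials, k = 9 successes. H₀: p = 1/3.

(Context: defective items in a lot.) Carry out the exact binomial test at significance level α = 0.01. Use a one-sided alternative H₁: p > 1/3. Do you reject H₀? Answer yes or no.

Exact binomial: n=40, k=9, p₀=1/3=0.3333
P(X≥9) from Σ C(n,i)·p₀^i·(1−p₀)^(n−i)
p-value (one-sided, H₁ greater) = 0.95173
At α=0.01: p ≥ α → fail to reject H₀

reject H₀: no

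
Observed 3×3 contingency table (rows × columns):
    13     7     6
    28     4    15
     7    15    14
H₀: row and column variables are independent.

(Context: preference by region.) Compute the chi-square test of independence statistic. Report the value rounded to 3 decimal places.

Row totals [26, 47, 36], col totals [48, 26, 35], n=109
χ² = (13−11.45)²/11.45 + (7−6.20)²/6.20 + (6−8.35)²/8.35 + (28−20.70)²/20.70 + (4−11.21)²/11.21 + (15−15.09)²/15.09 + (7−15.85)²/15.85 + (15−8.59)²/8.59 + (14−11.56)²/11.56 = 18.4371
df = 4

test statistic = 18.437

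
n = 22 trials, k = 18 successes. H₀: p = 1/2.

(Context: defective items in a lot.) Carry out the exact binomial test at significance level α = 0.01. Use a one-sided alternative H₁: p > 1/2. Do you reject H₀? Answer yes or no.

Exact binomial: n=22, k=18, p₀=1/2=0.5000
P(X≥18) from Σ C(n,i)·p₀^i·(1−p₀)^(n−i)
p-value (one-sided, H₁ greater) = 0.00217
At α=0.01: p < α → reject H₀

reject H₀: yes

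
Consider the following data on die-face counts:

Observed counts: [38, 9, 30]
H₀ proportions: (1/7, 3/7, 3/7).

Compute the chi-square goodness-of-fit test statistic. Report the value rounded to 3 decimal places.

n = 77; E_i = n·p_i = [11.00, 33.00, 33.00]
χ² = (38−11.00)²/11.00 + (9−33.00)²/33.00 + (30−33.00)²/33.00 = 84.0000
df = 2

test statistic = 84.000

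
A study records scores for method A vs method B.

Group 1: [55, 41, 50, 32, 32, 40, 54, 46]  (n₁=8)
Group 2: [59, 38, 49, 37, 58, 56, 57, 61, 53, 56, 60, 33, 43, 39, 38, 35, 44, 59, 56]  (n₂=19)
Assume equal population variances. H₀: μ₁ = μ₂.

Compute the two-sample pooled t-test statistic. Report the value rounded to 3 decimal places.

x̄₁=43.750, s₁=9.051, n₁=8
x̄₂=49.000, s₂=9.922, n₂=19
s_p² = [7·9.051² + 18·9.922²]/25 = 93.8200
SE = √(s_p²·(1/8+1/19)) = 4.0823
t = (43.750−49.000)/4.0823 = -1.2860
df = 25

test statistic = -1.286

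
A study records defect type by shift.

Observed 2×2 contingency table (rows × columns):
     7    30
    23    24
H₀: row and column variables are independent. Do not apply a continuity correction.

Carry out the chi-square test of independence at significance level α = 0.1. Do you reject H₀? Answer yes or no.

Row totals [37, 47], col totals [30, 54], n=84
χ² = (7−13.21)²/13.21 + (30−23.79)²/23.79 + (23−16.79)²/16.79 + (24−30.21)²/30.21 = 8.1247
df = 1
p-value (upper-tail) = 0.00437
At α=0.1: p < α → reject H₀

reject H₀: yes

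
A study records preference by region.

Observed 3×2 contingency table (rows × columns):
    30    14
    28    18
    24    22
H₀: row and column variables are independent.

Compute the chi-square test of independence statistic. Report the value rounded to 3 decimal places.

Row totals [44, 46, 46], col totals [82, 54], n=136
χ² = (30−26.53)²/26.53 + (14−17.47)²/17.47 + (28−27.74)²/27.74 + (18−18.26)²/18.26 + (24−27.74)²/27.74 + (22−18.26)²/18.26 = 2.4168
df = 2

test statistic = 2.417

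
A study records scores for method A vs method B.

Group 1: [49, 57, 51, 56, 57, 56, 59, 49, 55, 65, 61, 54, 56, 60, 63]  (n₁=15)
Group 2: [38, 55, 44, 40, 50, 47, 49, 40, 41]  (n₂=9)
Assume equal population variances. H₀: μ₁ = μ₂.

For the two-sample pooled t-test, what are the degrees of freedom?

df = n₁ + n₂ − 2 = 15 + 9 − 2 = 22

degrees of freedom = 22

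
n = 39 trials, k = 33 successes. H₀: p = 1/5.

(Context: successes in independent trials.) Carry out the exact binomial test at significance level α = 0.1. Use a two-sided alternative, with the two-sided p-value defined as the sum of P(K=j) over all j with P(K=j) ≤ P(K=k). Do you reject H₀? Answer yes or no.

Exact binomial: n=39, k=33, p₀=1/5=0.2000
P(X=j) = C(n,j)·p₀^j·(1−p₀)^(n−j); p = Σ P(X=j) over j with P(X=j) ≤ P(X=33)
p-value (two-sided) = 0.00000
At α=0.1: p < α → reject H₀

reject H₀: yes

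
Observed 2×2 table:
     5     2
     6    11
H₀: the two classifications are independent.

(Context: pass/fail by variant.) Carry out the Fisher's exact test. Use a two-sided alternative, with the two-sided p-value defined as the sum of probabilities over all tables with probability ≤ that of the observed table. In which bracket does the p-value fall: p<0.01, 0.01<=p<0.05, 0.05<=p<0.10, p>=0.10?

p-value bracket: p>=0.10

Margins: r₁=7, r₂=17, c₁=11, c₂=13, n=24
p_obs = C(7,5)·C(17,6)/C(24,11); sum pmf over tables with pmf ≤ p_obs
p-value (two-sided) = 0.18192
→ bracket: p>=0.10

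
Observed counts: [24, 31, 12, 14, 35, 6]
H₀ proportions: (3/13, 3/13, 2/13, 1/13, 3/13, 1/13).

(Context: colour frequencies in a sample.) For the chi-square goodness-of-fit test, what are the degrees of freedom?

degrees of freedom = 5

df = k − 1 = 6 − 1 = 5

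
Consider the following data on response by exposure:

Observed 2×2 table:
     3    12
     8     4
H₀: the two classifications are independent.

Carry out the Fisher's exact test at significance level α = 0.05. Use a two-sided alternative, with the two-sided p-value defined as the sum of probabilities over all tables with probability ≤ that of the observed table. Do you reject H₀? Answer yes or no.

reject H₀: yes

Margins: r₁=15, r₂=12, c₁=11, c₂=16, n=27
p_obs = C(15,3)·C(12,8)/C(27,11); sum pmf over tables with pmf ≤ p_obs
p-value (two-sided) = 0.02199
At α=0.05: p < α → reject H₀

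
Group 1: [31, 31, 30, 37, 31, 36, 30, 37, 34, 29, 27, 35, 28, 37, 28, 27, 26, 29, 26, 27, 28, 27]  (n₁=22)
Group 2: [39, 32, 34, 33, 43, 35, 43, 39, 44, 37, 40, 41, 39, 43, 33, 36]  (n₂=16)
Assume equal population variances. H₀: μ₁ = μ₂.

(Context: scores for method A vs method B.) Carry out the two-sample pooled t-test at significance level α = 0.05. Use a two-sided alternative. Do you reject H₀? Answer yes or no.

x̄₁=30.500, s₁=3.802, n₁=22
x̄₂=38.188, s₂=4.020, n₂=16
s_p² = [21·3.802² + 15·4.020²]/36 = 15.1649
SE = √(s_p²·(1/22+1/16)) = 1.2795
t = (30.500−38.188)/1.2795 = -6.0082
df = 36
p-value (two-sided) = 0.00000
At α=0.05: p < α → reject H₀

reject H₀: yes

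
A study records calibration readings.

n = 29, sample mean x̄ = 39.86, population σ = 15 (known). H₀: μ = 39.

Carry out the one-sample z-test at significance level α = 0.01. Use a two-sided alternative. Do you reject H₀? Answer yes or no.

reject H₀: no

SE = σ/√n = 15/√29 = 2.7854
z = (x̄−μ₀)/SE = (39.86−39)/2.7854 = 0.3087
p-value (two-sided) = 0.75751
At α=0.01: p ≥ α → fail to reject H₀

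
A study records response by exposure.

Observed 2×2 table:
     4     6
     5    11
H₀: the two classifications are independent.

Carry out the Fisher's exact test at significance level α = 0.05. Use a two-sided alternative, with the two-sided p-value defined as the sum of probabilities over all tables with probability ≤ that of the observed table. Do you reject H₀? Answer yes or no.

reject H₀: no

Margins: r₁=10, r₂=16, c₁=9, c₂=17, n=26
p_obs = C(10,4)·C(16,5)/C(26,9); sum pmf over tables with pmf ≤ p_obs
p-value (two-sided) = 0.69245
At α=0.05: p ≥ α → fail to reject H₀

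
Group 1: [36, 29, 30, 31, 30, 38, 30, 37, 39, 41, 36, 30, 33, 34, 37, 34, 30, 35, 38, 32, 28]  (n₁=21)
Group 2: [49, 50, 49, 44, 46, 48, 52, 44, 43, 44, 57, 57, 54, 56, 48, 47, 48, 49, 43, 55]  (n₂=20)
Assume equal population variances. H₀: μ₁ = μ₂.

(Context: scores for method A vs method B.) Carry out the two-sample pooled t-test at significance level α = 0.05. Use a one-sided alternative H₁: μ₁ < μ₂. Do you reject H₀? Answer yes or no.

reject H₀: yes

x̄₁=33.714, s₁=3.783, n₁=21
x̄₂=49.150, s₂=4.648, n₂=20
s_p² = [20·3.783² + 19·4.648²]/39 = 17.8676
SE = √(s_p²·(1/21+1/20)) = 1.3207
t = (33.714−49.150)/1.3207 = -11.6876
df = 39
p-value (one-sided, H₁ less) = 0.00000
At α=0.05: p < α → reject H₀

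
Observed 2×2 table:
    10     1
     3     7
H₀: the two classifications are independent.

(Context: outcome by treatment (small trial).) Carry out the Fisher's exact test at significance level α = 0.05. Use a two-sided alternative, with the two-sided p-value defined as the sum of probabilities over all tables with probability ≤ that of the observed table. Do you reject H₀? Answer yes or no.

reject H₀: yes

Margins: r₁=11, r₂=10, c₁=13, c₂=8, n=21
p_obs = C(11,10)·C(10,3)/C(21,13); sum pmf over tables with pmf ≤ p_obs
p-value (two-sided) = 0.00752
At α=0.05: p < α → reject H₀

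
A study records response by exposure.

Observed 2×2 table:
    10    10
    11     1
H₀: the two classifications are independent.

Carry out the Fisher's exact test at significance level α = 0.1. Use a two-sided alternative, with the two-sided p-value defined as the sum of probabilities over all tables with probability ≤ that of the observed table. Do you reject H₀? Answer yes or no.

reject H₀: yes

Margins: r₁=20, r₂=12, c₁=21, c₂=11, n=32
p_obs = C(20,10)·C(12,11)/C(32,21); sum pmf over tables with pmf ≤ p_obs
p-value (two-sided) = 0.02319
At α=0.1: p < α → reject H₀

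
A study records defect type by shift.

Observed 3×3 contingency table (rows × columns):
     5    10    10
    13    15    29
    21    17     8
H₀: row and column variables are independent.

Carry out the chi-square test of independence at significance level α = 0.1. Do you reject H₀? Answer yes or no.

reject H₀: yes

Row totals [25, 57, 46], col totals [39, 42, 47], n=128
χ² = (5−7.62)²/7.62 + (10−8.20)²/8.20 + (10−9.18)²/9.18 + (13−17.37)²/17.37 + (15−18.70)²/18.70 + (29−20.93)²/20.93 + (21−14.02)²/14.02 + (17−15.09)²/15.09 + (8−16.89)²/16.89 = 14.7103
df = 4
p-value (upper-tail) = 0.00534
At α=0.1: p < α → reject H₀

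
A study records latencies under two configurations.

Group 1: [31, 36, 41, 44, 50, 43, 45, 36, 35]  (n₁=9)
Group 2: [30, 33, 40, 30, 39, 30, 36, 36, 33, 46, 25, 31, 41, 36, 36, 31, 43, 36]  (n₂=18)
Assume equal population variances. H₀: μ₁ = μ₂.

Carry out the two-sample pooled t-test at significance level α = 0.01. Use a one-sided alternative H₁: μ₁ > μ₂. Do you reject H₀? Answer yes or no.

x̄₁=40.111, s₁=6.009, n₁=9
x̄₂=35.111, s₂=5.324, n₂=18
s_p² = [8·6.009² + 17·5.324²]/25 = 30.8267
SE = √(s_p²·(1/9+1/18)) = 2.2667
t = (40.111−35.111)/2.2667 = 2.2059
df = 25
p-value (one-sided, H₁ greater) = 0.01840
At α=0.01: p ≥ α → fail to reject H₀

reject H₀: no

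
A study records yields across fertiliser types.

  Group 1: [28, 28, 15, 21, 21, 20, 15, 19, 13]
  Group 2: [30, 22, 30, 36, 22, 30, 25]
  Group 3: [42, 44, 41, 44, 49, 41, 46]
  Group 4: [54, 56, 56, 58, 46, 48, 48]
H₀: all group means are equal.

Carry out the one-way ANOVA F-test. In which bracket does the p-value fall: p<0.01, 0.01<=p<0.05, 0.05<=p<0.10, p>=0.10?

p-value bracket: p<0.01

Group means [20.00, 27.86, 43.86, 52.29], grand mean 34.933
SSB = Σnᵢ(x̄ᵢ−x̄)² = 5022.724; SSW = ΣΣ(x−x̄ᵢ)² = 577.143
MSB = 5022.724/3 = 1674.2413; MSW = 577.143/26 = 22.1978
F = MSB/MSW = 75.4237
df = (3, 26)
p-value (upper-tail) = 0.00000
→ bracket: p<0.01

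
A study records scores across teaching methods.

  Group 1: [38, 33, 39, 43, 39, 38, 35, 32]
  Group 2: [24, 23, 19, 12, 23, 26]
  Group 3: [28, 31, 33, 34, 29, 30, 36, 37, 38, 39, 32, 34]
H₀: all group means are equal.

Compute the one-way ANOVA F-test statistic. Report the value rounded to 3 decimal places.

Group means [37.12, 21.17, 33.42], grand mean 31.731
SSB = Σnᵢ(x̄ᵢ−x̄)² = 936.490; SSW = ΣΣ(x−x̄ᵢ)² = 358.625
MSB = 936.490/2 = 468.2452; MSW = 358.625/23 = 15.5924
F = MSB/MSW = 30.0304
df = (2, 23)

test statistic = 30.030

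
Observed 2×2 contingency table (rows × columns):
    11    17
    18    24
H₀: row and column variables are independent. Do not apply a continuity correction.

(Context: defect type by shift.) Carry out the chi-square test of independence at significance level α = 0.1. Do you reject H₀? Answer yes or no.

Row totals [28, 42], col totals [29, 41], n=70
χ² = (11−11.60)²/11.60 + (17−16.40)²/16.40 + (18−17.40)²/17.40 + (24−24.60)²/24.60 = 0.0883
df = 1
p-value (upper-tail) = 0.76634
At α=0.1: p ≥ α → fail to reject H₀

reject H₀: no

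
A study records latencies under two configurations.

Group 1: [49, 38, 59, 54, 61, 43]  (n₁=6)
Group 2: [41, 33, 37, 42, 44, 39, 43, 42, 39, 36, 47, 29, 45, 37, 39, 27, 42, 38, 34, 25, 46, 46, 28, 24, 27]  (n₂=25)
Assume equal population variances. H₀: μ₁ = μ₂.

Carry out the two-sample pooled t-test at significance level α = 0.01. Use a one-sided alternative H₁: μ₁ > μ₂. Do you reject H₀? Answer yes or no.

reject H₀: yes

x̄₁=50.667, s₁=9.048, n₁=6
x̄₂=37.200, s₂=7.065, n₂=25
s_p² = [5·9.048² + 24·7.065²]/29 = 55.4253
SE = √(s_p²·(1/6+1/25)) = 3.3845
t = (50.667−37.200)/3.3845 = 3.9790
df = 29
p-value (one-sided, H₁ greater) = 0.00021
At α=0.01: p < α → reject H₀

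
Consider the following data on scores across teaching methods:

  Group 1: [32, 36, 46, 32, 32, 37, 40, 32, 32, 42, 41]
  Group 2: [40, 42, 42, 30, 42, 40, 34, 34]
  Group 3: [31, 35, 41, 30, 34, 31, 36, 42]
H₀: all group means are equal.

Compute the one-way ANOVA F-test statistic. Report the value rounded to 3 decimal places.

test statistic = 0.785

Group means [36.55, 38.00, 35.00], grand mean 36.519
SSB = Σnᵢ(x̄ᵢ−x̄)² = 36.013; SSW = ΣΣ(x−x̄ᵢ)² = 550.727
MSB = 36.013/2 = 18.0067; MSW = 550.727/24 = 22.9470
F = MSB/MSW = 0.7847
df = (2, 24)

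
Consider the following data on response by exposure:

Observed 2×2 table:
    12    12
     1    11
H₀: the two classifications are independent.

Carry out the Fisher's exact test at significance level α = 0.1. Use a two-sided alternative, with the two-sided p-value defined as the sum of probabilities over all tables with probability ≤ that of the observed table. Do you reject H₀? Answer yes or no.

reject H₀: yes

Margins: r₁=24, r₂=12, c₁=13, c₂=23, n=36
p_obs = C(24,12)·C(12,1)/C(36,13); sum pmf over tables with pmf ≤ p_obs
p-value (two-sided) = 0.02530
At α=0.1: p < α → reject H₀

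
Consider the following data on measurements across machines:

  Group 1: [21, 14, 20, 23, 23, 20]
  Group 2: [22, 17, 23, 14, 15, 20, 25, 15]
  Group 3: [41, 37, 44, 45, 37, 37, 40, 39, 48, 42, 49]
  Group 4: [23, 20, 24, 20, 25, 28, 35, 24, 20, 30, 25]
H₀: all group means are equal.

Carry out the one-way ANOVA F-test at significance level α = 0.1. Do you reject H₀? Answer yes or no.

Group means [20.17, 18.88, 41.73, 24.91], grand mean 27.917
SSB = Σnᵢ(x̄ᵢ−x̄)² = 3211.951; SSW = ΣΣ(x−x̄ᵢ)² = 578.799
MSB = 3211.951/3 = 1070.6503; MSW = 578.799/32 = 18.0875
F = MSB/MSW = 59.1929
df = (3, 32)
p-value (upper-tail) = 0.00000
At α=0.1: p < α → reject H₀

reject H₀: yes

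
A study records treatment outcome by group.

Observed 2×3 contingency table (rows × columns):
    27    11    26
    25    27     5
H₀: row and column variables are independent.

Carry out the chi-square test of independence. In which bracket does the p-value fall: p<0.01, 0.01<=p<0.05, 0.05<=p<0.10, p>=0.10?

Row totals [64, 57], col totals [52, 38, 31], n=121
χ² = (27−27.50)²/27.50 + (11−20.10)²/20.10 + (26−16.40)²/16.40 + (25−24.50)²/24.50 + (27−17.90)²/17.90 + (5−14.60)²/14.60 = 20.7039
df = 2
p-value (upper-tail) = 0.00003
→ bracket: p<0.01

p-value bracket: p<0.01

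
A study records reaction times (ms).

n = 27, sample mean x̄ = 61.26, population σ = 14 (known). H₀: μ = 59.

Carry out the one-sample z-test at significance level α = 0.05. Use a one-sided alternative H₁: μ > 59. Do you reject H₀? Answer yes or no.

SE = σ/√n = 14/√27 = 2.6943
z = (x̄−μ₀)/SE = (61.26−59)/2.6943 = 0.8388
p-value (one-sided, H₁ greater) = 0.20079
At α=0.05: p ≥ α → fail to reject H₀

reject H₀: no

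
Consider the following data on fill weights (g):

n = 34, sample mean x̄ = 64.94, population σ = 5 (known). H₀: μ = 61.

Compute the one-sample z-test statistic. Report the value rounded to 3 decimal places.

test statistic = 4.595

SE = σ/√n = 5/√34 = 0.8575
z = (x̄−μ₀)/SE = (64.94−61)/0.8575 = 4.5948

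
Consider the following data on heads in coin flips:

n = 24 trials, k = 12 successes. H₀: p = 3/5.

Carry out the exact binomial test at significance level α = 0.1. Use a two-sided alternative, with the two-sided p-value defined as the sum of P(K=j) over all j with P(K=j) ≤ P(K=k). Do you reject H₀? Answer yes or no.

reject H₀: no

Exact binomial: n=24, k=12, p₀=3/5=0.6000
P(X=j) = C(n,j)·p₀^j·(1−p₀)^(n−j); p = Σ P(X=j) over j with P(X=j) ≤ P(X=12)
p-value (two-sided) = 0.40497
At α=0.1: p ≥ α → fail to reject H₀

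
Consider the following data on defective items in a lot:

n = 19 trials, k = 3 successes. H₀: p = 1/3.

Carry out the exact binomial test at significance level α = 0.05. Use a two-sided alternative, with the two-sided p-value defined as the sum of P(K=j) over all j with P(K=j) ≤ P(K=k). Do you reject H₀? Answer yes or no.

reject H₀: no

Exact binomial: n=19, k=3, p₀=1/3=0.3333
P(X=j) = C(n,j)·p₀^j·(1−p₀)^(n−j); p = Σ P(X=j) over j with P(X=j) ≤ P(X=3)
p-value (two-sided) = 0.14343
At α=0.05: p ≥ α → fail to reject H₀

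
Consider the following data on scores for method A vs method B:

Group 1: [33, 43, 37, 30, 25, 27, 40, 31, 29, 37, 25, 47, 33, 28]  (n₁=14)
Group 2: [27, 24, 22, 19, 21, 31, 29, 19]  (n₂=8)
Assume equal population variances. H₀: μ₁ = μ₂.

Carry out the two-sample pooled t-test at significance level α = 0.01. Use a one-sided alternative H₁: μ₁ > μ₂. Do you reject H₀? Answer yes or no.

x̄₁=33.214, s₁=6.762, n₁=14
x̄₂=24.000, s₂=4.567, n₂=8
s_p² = [13·6.762² + 7·4.567²]/20 = 37.0179
SE = √(s_p²·(1/14+1/8)) = 2.6965
t = (33.214−24.000)/2.6965 = 3.4171
df = 20
p-value (one-sided, H₁ greater) = 0.00137
At α=0.01: p < α → reject H₀

reject H₀: yes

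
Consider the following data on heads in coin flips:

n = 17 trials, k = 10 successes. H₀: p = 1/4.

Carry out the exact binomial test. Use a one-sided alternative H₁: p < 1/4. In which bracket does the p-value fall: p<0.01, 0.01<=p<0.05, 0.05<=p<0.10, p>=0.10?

Exact binomial: n=17, k=10, p₀=1/4=0.2500
P(X≤10) from Σ C(n,i)·p₀^i·(1−p₀)^(n−i)
p-value (one-sided, H₁ less) = 0.99937
→ bracket: p>=0.10

p-value bracket: p>=0.10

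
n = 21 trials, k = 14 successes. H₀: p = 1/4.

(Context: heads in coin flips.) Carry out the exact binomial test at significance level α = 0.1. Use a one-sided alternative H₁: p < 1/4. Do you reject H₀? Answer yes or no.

Exact binomial: n=21, k=14, p₀=1/4=0.2500
P(X≤14) from Σ C(n,i)·p₀^i·(1−p₀)^(n−i)
p-value (one-sided, H₁ less) = 0.99999
At α=0.1: p ≥ α → fail to reject H₀

reject H₀: no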